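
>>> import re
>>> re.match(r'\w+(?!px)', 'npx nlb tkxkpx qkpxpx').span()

(0, 3)

Because the assertion is negative and zero-width, positions next to the forbidden text are skipped.
`match` is anchored at position 0; if the pattern doesn't fit there, it returns None.
The match spans [0:3] → 'npx'.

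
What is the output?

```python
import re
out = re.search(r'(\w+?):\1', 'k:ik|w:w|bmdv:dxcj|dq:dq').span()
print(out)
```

A backreference is literal: `\1` must see the identical characters the first group matched.
The match spans [5:8] → 'w:w'.

(5, 8)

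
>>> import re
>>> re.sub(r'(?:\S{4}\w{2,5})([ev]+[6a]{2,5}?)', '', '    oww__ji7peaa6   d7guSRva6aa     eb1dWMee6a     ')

'    6   aa          '

Pattern: exactly 4 of a non-whitespace character, then 2 to 5 of a word character (non-capturing group); then one or more of one of [ev], then 2 to 5 of one of [6a] (lazy) (captured).
Matches: at [4:16] → 'oww__ji7peaa'; at [20:29] → 'd7guSRva6'; at [36:46] → 'eb1dWMee6a'.
Each match is replaced by ''.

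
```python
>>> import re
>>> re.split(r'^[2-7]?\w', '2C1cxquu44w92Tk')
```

This matches anchored at the start of the string; then optionally a character in [2-7]; then a word character.
The string is cut at each match, leaving 2 pieces.

['', '1cxquu44w92Tk']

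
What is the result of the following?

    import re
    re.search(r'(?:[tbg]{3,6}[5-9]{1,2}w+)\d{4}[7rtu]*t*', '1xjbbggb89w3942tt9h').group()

'bbggb89w3942tt'

This matches 3 to 6 of one of [tbg], then 1 to 2 of a character in [5-9], then one or more of the literal 'w' (non-capturing group); then exactly 4 of a digit, then zero or more of one of [7rtu], then zero or more of a literal 't'.
Unlike `match`, `search` isn't anchored — it looks for the pattern anywhere in the string.
The match spans [3:17] → 'bbggb89w3942tt'.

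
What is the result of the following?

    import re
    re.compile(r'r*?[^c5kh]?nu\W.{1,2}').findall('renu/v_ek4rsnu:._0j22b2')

Pattern: zero or more of a literal 'r' (lazy), then optionally any character except [c5kh]; then the literal 'nu', then a non-word character, then 1 to 2 of any character.
Walking the string: at [0:7] → 'renu/v_'; at [10:17] → 'rsnu:._'.
No capturing groups, so `findall` returns the 2 full match strings.

['renu/v_', 'rsnu:._']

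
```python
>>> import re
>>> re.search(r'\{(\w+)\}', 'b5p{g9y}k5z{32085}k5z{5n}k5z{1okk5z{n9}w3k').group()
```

'{g9y}'

The match spans [3:8] → '{g9y}'.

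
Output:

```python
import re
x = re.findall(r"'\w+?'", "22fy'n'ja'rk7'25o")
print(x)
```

Since nothing is captured, `findall` lists the 2 matched substrings directly.

["'n'", "'rk7'"]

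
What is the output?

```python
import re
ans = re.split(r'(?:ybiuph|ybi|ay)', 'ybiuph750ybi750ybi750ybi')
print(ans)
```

['', '750', '750', '750', '']

The regex engine tests alternatives in the order written; an earlier branch that matches wins even if a later one would match more.
The string is cut at each match, leaving 5 pieces.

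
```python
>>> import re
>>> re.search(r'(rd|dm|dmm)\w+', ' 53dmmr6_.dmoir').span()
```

`re.search` tries every starting position until one works.
The match spans [3:9] → 'dmmr6_'.
Captured: group 1 = 'dm'.

(3, 9)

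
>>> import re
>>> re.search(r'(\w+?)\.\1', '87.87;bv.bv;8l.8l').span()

(0, 5)

The backreference `\1` re-matches whatever the first group consumed, character for character.
The match spans [0:5] → '87.87'.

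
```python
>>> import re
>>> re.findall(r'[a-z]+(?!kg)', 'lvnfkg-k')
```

['lvnfkg', 'k']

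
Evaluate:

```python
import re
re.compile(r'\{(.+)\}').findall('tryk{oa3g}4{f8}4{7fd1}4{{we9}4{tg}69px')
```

['oa3g}4{f8}4{7fd1}4{{we9}4{tg']

Matches: at [4:34] match '{oa3g}4{f8}4{7fd1}4{{we9}4{tg}', group 1 = 'oa3g}4{f8}4{7fd1}4{{we9}4{tg'.
`findall` collects group 1 from the one match (1 total).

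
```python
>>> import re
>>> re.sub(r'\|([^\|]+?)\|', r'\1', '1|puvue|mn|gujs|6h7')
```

Matches: at [1:8] → '|puvue|'; at [10:16] → '|gujs|'.
`\1` in the replacement pulls in group 1's text for each match.

'1puvuemngujs6h7'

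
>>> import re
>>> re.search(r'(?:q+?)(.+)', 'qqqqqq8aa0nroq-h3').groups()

Pattern: one or more of a literal 'q' (lazy) (non-capturing group); then one or more of any character (captured).
A non-greedy quantifier consumes as few characters as it can — just enough that the remainder of the pattern still matches from where it stops; whatever follows it matches normally.
`re.search` scans for the first position where the pattern succeeds.
The match spans [0:17] → 'qqqqqq8aa0nroq-h3'.
Captured: group 1 = 'qqqqq8aa0nroq-h3'.

('qqqqq8aa0nroq-h3',)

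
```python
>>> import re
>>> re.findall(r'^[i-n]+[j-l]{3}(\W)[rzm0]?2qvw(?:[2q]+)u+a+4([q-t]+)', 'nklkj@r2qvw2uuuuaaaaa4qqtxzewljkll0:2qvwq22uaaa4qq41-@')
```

[('@', 'qqt')]

This matches anchored at the start of the string; then one or more of a character in [i-n], then exactly 3 of a character in [j-l]; then a non-word character (captured); then optionally one of [rzm0], then the literal '2qv', then the literal 'w'; then one or more of one of [2q] (non-capturing group); then one or more of the literal 'u', then one or more of a literal 'a', then a literal '4'; then one or more of a character in [q-t] (captured).
Matches: at [0:25] match 'nklkj@r2qvw2uuuuaaaaa4qqt', groups = ('@', 'qqt').
With 2 capturing groups, `findall` returns a 2-tuple per match.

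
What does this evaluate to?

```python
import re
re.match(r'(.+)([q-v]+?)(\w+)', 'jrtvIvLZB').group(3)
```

The match spans [0:9] → 'jrtvIvLZB'.
Captured: group 1 = 'jrtvI', group 2 = 'v', group 3 = 'LZB'.

'LZB'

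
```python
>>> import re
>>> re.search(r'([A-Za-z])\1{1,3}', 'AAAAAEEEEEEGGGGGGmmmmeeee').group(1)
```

'A'

The match spans [0:4] → 'AAAA'.
Captured: group 1 = 'A'.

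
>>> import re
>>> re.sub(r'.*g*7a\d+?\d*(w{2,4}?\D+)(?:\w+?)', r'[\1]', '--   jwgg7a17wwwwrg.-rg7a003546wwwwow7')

'[wwwwow]'

Each match is replaced using the text its own group 1 captured.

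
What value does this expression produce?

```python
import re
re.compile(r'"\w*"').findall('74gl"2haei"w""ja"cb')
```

No capturing groups, so `findall` returns the 2 full match strings.

['"2haei"', '""']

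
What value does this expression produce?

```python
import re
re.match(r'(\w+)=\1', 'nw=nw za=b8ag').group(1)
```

A backreference is literal: `\1` must see the identical characters the first group matched.
`re.match` won't scan ahead — the pattern has to work from the very first character.
The match spans [0:5] → 'nw=nw'.
Captured: group 1 = 'nw'.

'nw'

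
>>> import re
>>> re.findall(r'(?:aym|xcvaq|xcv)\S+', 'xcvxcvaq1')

Walking the string: at [0:9] → 'xcvxcvaq1'.
Since nothing is captured, `findall` lists the 1 matched substring directly.

['xcvxcvaq1']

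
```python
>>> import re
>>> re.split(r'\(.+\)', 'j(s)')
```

['j', '']

Matches to split on: at [1:4] → '(s)'.
`split` removes every match and returns the 2 fragments in between.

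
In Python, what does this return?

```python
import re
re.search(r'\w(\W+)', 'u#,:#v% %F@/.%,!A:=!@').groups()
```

('#,:#',)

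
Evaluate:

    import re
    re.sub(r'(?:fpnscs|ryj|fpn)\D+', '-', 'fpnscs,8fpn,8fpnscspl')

'-8-8-'

Matches: at [0:7] → 'fpnscs,'; at [8:12] → 'fpn,'; at [13:21] → 'fpnscspl'.
Every occurrence is swapped for '-'.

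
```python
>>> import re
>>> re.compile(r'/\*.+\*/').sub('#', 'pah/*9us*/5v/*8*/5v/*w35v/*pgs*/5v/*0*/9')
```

'pah#9'

Each match is replaced by '#'.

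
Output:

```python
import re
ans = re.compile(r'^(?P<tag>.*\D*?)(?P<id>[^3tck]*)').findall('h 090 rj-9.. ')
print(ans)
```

This matches anchored at the start of the string; then zero or more of any character, then zero or more of a non-digit (lazy) (captured as 'tag'); then zero or more of any character except [3tck] (captured as 'id').
With 2 capturing groups, `findall` returns a 2-tuple per match.

[('h 090 rj-9.. ', '')]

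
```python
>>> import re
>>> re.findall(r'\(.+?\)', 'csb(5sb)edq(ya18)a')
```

Walking the string: at [3:8] → '(5sb)'; at [11:17] → '(ya18)'.
With no groups in the pattern, `findall` gives back each whole match — 2 here.

['(5sb)', '(ya18)']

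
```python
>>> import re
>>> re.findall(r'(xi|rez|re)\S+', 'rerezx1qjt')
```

['re']

Because there's exactly one group, `findall` drops the full match and keeps group 1 from the one hit.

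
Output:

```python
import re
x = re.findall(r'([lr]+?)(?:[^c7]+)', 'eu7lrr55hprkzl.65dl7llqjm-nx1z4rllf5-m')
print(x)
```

['l', 'l']

The pattern matches one or more of one of [lr] (lazy) (captured); then one or more of any character except [c7] (non-capturing group).
With the lazy modifier that quantifier settles for the fewest repetitions that let the rest of the pattern succeed (the atoms after it are unaffected and can still be greedy).
Scanning left to right: at [3:19] match 'lrr55hprkzl.65dl', group 1 = 'l'; at [20:38] match 'llqjm-nx1z4rllf5-m', group 1 = 'l'.
One capturing group, so `findall` returns just the captured substring from each match — 2 in all.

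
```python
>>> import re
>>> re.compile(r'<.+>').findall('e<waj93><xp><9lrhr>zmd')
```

Matches: at [1:19] → '<waj93><xp><9lrhr>'.
No capturing groups, so `findall` returns the 1 full match string.

['<waj93><xp><9lrhr>']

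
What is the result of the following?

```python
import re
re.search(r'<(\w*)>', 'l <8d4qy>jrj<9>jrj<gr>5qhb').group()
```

'<8d4qy>'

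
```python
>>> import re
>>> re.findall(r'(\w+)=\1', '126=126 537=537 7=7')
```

`\1` has to match the exact text group 1 already captured.
Walking the string: at [0:7] match '126=126', group 1 = '126'; at [8:15] match '537=537', group 1 = '537'; at [16:19] match '7=7', group 1 = '7'.
`findall` collects group 1 from each match (3 total).

['126', '537', '7']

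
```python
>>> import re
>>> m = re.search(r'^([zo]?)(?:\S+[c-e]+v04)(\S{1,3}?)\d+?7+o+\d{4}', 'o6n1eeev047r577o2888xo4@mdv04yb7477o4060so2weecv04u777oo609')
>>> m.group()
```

'o6n1eeev047r577o2888xo4@mdv04yb7477o4060'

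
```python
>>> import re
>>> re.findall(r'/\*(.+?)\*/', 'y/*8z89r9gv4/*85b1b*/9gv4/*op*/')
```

With a single group, `findall` returns only what that group captured — 2 items.

['8z89r9gv4/*85b1b', 'op']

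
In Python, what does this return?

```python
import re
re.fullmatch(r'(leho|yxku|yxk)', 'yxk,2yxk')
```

`re.fullmatch` is like wrapping the pattern in `^…$` (in single-line mode).
Here the pattern can't cover the whole string, so the call returns None.

None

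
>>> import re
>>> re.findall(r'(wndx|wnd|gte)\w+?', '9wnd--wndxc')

['wndx']

`|` is ordered: at each position the engine commits to the first alternative that works.
Scanning left to right: at [6:11] match 'wndxc', group 1 = 'wndx'.
Because there's exactly one group, `findall` drops the full match and keeps group 1 from the one hit.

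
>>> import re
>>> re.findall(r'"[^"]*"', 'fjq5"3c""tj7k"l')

['"3c"', '"tj7k"']

Matches: at [4:8] → '"3c"'; at [8:14] → '"tj7k"'.
With no groups in the pattern, `findall` gives back each whole match — 2 here.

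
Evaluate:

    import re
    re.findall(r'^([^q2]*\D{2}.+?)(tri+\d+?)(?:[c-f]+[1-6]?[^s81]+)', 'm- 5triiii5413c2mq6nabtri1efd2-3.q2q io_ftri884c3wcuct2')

[('m- 5triiii5413c2mq6nab', 'tri1')]

With the lazy modifier that quantifier settles for the fewest repetitions that let the rest of the pattern succeed (the atoms after it are unaffected and can still be greedy).
With 2 capturing groups, `findall` returns a 2-tuple per match.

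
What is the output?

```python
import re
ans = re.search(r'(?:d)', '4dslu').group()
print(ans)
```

The pattern matches a literal 'd' (non-capturing group).
`re.search` tries every starting position until one works.
The match spans [1:2] → 'd'.

d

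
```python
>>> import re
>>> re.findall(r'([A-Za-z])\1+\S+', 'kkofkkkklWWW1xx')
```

The backreference `\1` re-matches whatever the first group consumed, character for character.
Because there's exactly one group, `findall` drops the full match and keeps group 1 from the one hit.

['k']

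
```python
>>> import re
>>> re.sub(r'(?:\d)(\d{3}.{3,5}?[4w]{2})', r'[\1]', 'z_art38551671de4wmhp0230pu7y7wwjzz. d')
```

'z_art3[551671de4w]mhp[230pu7y7ww]jzz. d'

Pattern: a digit (non-capturing group); then exactly 3 of a digit, then 3 to 5 of any character (lazy), then exactly 2 of one of [4w] (captured).
Matches: at [6:17] → '8551671de4w'; at [20:31] → '0230pu7y7ww'.
Each match is replaced using the text its own group 1 captured.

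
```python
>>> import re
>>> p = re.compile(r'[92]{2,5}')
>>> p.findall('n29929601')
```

This matches 2 to 5 of one of [92].
Scanning left to right: at [1:6] → '29929'.
With no groups in the pattern, `findall` gives back each whole match — 1 here.

['29929']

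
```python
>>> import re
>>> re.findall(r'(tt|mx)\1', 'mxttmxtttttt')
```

['tt']

A backreference is literal: `\1` must see the identical characters the first group matched.
With a single group, `findall` returns only what that group captured — 1 item.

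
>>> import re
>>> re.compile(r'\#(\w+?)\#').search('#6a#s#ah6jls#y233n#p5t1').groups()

`re.search` tries every starting position until one works.
The match spans [0:4] → '#6a#'.
Captured: group 1 = '6a'.

('6a',)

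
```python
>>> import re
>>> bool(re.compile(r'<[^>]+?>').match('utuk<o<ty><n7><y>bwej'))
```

False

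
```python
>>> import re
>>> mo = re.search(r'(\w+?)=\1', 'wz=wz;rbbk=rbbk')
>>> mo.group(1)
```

The match spans [0:5] → 'wz=wz'.
Captured: group 1 = 'wz'.

'wz'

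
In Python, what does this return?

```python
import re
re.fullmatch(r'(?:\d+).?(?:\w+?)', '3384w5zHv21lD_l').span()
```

`re.fullmatch` is like wrapping the pattern in `^…$` (in single-line mode).
The match spans [0:15] → '3384w5zHv21lD_l'.

(0, 15)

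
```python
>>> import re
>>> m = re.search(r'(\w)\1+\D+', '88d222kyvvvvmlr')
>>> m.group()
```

'88d'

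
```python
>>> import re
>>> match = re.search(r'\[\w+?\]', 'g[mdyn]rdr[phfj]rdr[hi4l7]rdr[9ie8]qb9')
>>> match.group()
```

'[mdyn]'

The match spans [1:7] → '[mdyn]'.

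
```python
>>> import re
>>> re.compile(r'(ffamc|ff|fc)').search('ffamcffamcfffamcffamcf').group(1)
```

The match spans [0:5] → 'ffamc'.
Captured: group 1 = 'ffamc'.

'ffamc'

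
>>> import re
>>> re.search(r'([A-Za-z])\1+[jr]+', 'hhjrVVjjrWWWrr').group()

`\1` is not a pattern — it's the concrete string captured by group 1, re-applied verbatim.
`re.search` tries every starting position until one works.
The match spans [0:4] → 'hhjr'.
Captured: group 1 = 'h'.

'hhjr'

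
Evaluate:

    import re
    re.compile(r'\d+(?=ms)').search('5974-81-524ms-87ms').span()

(8, 11)

Because the assertion is zero-width, the text it checks is not consumed and won't appear in the result.
`search` walks the string left to right and returns the first match it finds.
The match spans [8:11] → '524'.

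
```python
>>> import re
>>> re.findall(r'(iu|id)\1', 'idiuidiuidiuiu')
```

['iu']

`\1` has to match the exact text group 1 already captured.
One capturing group, so `findall` returns just the captured substring from the one match — 1 in all.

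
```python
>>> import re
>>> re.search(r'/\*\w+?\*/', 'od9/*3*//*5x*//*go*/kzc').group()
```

'/*3*/'

The match spans [3:8] → '/*3*/'.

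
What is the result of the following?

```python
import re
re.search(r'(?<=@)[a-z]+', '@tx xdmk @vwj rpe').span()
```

The positive lookaround only admits positions where the adjacent text matches; those characters stay outside the span.
The match spans [1:3] → 'tx'.

(1, 3)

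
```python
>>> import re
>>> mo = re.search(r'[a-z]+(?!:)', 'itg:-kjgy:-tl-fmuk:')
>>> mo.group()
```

A negative assertion filters positions out without eating any characters.
Unlike `match`, `search` isn't anchored — it looks for the pattern anywhere in the string.
The match spans [0:2] → 'it'.

'it'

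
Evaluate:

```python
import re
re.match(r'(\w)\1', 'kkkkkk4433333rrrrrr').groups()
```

A backreference is literal: `\1` must see the identical characters the first group matched.
`re.match` only tries the pattern at the start of the string.
The match spans [0:2] → 'kk'.
Captured: group 1 = 'k'.

('k',)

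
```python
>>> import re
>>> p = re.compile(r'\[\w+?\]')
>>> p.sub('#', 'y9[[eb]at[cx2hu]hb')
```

'y9[#at#hb'

Matches: at [3:7] → '[eb]'; at [9:16] → '[cx2hu]'.
Every occurrence is swapped for '#'.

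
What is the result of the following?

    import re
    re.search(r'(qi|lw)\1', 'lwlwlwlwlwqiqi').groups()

('lw',)

`\1` is not a pattern — it's the concrete string captured by group 1, re-applied verbatim.
`re.search` tries every starting position until one works.
The match spans [0:4] → 'lwlw'.
Captured: group 1 = 'lw'.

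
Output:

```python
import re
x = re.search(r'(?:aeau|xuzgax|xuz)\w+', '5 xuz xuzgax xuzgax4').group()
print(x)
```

`re.search` tries every starting position until one works.
The match spans [6:12] → 'xuzgax'.

xuzgax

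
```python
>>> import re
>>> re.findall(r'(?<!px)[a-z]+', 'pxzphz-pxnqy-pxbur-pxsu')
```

['pxzphz', 'pxnqy', 'pxbur', 'pxsu']

`(?!…)`/`(?<!…)` only lets a position through if the neighbouring text does NOT match; no characters are consumed.
With no groups in the pattern, `findall` gives back each whole match — 4 here.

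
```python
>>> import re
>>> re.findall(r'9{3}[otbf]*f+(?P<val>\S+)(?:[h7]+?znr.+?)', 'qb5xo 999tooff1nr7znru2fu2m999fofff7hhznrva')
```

The pattern matches exactly 3 of a literal '9', then zero or more of one of [otbf], then one or more of the literal 'f'; then one or more of a non-whitespace character (captured as 'val'); then one or more of one of [h7] (lazy), then the literal 'znr', then one or more of any character (lazy) (non-capturing group).
Scanning left to right: at [6:42] match '999tooff1nr7znru2fu2m999fofff7hhznrv', group 1 = '1nr7znru2fu2m999fofff7h'.
With a single group, `findall` returns only what that group captured — 1 item.

['1nr7znru2fu2m999fofff7h']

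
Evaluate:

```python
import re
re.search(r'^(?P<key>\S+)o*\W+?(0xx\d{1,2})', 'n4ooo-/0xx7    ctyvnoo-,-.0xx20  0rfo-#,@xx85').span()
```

(0, 11)

This matches anchored at the start of the string; then one or more of a non-whitespace character (captured as 'key'); then zero or more of the literal 'o', then one or more of a non-word character (lazy); then the literal '0xx', then 1 to 2 of a digit (captured).
`search` walks the string left to right and returns the first match it finds.
The match spans [0:11] → 'n4ooo-/0xx7'.
Captured: group 1 = 'n4ooo-', group 2 = '0xx7'.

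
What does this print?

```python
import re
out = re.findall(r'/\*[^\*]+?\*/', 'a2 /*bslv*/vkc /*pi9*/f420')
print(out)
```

['/*bslv*/', '/*pi9*/']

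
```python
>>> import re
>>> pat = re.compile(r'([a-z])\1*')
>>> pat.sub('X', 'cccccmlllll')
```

'XXX'

A backreference is literal: `\1` must see the identical characters the first group matched.
Matches: at [0:5] → 'ccccc'; at [5:6] → 'm'; at [6:11] → 'lllll'.
`sub` substitutes 'X' at each match site.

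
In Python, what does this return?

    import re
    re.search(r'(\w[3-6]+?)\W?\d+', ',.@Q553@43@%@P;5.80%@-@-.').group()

'Q553'

A non-greedy quantifier consumes as few characters as it can — just enough that the remainder of the pattern still matches from where it stops; whatever follows it matches normally.
The match spans [3:7] → 'Q553'.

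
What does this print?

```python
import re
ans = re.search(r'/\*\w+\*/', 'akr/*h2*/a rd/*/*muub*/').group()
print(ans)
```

/*h2*/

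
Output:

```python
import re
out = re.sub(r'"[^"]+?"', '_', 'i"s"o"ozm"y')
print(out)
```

i_o_y

Each match is replaced by '_'.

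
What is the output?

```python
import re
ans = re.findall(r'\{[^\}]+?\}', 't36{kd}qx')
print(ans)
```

['{kd}']

Since nothing is captured, `findall` lists the 1 matched substring directly.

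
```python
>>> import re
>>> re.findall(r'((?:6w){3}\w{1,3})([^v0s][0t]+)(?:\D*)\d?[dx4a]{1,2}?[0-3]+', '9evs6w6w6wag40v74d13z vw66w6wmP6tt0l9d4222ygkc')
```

[('6w6w6wag', '40')]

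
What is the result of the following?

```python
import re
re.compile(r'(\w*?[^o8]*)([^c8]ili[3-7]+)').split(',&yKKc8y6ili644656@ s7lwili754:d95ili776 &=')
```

[',&', 'yKKc8y6ili644656@ s7lwili754:d9', '5ili776', ' &=']

Pattern: zero or more of a word character (lazy), then zero or more of any character except [o8] (captured); then any character except [c8], then the literal 'ili', then one or more of a character in [3-7] (captured).
Matches to split on: at [2:40] → 'yKKc8y6ili644656@ s7lwili754:d95ili776'.
With a capturing group present, the delimiter's captured portion is kept in the result list.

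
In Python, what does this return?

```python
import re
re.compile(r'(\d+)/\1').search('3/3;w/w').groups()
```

The match spans [0:3] → '3/3'.
Captured: group 1 = '3'.

('3',)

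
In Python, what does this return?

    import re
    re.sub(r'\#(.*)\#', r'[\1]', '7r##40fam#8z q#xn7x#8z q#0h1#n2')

'7r[#40fam#8z q#xn7x#8z q#0h1]n2'

Matches: at [2:29] → '##40fam#8z q#xn7x#8z q#0h1#'.
`\1` in the replacement pulls in group 1's text for each match.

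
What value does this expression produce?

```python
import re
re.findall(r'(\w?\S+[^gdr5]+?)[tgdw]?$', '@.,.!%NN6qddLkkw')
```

Pattern: optionally a word character, then one or more of a non-whitespace character, then one or more of any character except [gdr5] (lazy) (captured); then optionally one of [tgdw]; then anchored at the end.
Walking the string: at [0:16] match '@.,.!%NN6qddLkkw', group 1 = '@.,.!%NN6qddLkkw'.
Because there's exactly one group, `findall` drops the full match and keeps group 1 from the one hit.

['@.,.!%NN6qddLkkw']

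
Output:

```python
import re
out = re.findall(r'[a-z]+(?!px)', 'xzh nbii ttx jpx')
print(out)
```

['xzh', 'nbii', 'ttx', 'jpx']

Because the assertion is negative and zero-width, positions next to the forbidden text are skipped.
Walking the string: at [0:3] → 'xzh'; at [4:8] → 'nbii'; at [9:12] → 'ttx'; at [13:16] → 'jpx'.
`findall` yields the raw match text (4 of them) because the pattern has no groups.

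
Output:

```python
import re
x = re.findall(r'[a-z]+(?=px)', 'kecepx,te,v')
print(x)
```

['kece']

The `(?=…)`/`(?<=…)` assertion just peeks at neighbouring text; it doesn't advance the match position.
Walking the string: at [0:4] → 'kece'.
No capturing groups, so `findall` returns the 1 full match string.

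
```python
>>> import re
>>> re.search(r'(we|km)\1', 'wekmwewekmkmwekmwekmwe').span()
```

`\1` is not a pattern — it's the concrete string captured by group 1, re-applied verbatim.
`re.search` tries every starting position until one works.
The match spans [4:8] → 'wewe'.
Captured: group 1 = 'we'.

(4, 8)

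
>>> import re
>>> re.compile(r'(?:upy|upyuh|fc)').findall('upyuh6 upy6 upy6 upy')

Branches in `(...|...)` are attempted left-to-right; the first branch that allows the whole pattern to succeed is taken.
Scanning left to right: at [0:3] → 'upy'; at [7:10] → 'upy'; at [12:15] → 'upy'; at [17:20] → 'upy'.
Since nothing is captured, `findall` lists the 4 matched substrings directly.

['upy', 'upy', 'upy', 'upy']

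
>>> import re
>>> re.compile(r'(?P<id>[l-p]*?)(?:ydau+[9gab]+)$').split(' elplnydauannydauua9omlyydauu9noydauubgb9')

Pattern: zero or more of a character in [l-p] (lazy) (captured as 'id'); then the literal 'yda', then one or more of the literal 'u', then one or more of one of [9gab] (non-capturing group); then anchored at the end.
Because the pattern has a capturing group, `split` also inserts each captured text between the pieces.

[' elplnydauannydauua9omlyydauu9', 'no', '']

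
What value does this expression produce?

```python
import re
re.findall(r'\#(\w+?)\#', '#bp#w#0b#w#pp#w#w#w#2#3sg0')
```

['bp', '0b', 'pp', 'w', '2']

Because there's exactly one group, `findall` drops the full match and keeps group 1 from each hit.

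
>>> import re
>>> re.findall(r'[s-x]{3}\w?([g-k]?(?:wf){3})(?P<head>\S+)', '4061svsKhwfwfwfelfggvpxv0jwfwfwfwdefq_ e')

With 2 capturing groups, `findall` returns a 2-tuple per match.

[('hwfwfwf', 'elfggvpxv0jwfwfwfwdefq_')]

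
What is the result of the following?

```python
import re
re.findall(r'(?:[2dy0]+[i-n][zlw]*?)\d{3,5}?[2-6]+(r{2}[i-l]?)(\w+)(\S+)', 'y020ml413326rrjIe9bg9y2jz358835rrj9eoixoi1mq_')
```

The pattern matches one or more of one of [2dy0], then a character in [i-n], then zero or more of one of [zlw] (lazy) (non-capturing group); then 3 to 5 of a digit (lazy), then one or more of a character in [2-6]; then exactly 2 of a literal 'r', then optionally a character in [i-l] (captured); then one or more of a word character (captured); then one or more of a non-whitespace character (captured).
3 groups means the one result is a tuple of 3 captured strings — 1 here.

[('rrj', 'Ie9bg9y2jz358835rrj9eoixoi1mq', '_')]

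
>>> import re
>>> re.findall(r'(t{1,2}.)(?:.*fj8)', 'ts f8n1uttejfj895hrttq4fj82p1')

['ts']

Pattern: 1 to 2 of a literal 't', then any character (captured); then zero or more of any character, then the literal 'fj8' (non-capturing group).
Matches: at [0:26] match 'ts f8n1uttejfj895hrttq4fj8', group 1 = 'ts'.
`findall` collects group 1 from the one match (1 total).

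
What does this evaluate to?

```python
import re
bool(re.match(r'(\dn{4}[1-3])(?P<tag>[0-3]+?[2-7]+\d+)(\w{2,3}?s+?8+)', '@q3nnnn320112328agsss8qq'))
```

`match` is anchored at position 0; if the pattern doesn't fit there, it returns None.
Here the string doesn't start with a match, so the call returns None, and `bool(None)` is False.

False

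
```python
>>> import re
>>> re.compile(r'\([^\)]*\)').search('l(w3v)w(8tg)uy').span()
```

Unlike `match`, `search` isn't anchored — it looks for the pattern anywhere in the string.
The match spans [1:6] → '(w3v)'.

(1, 6)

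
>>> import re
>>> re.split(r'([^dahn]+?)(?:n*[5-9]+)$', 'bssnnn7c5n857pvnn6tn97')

['bssnnn7c5n857pvnn', '6t', '']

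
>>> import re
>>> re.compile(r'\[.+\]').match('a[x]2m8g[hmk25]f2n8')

None

`re.match` only tries the pattern at the start of the string.
Here position 0 doesn't satisfy it, so the call returns None.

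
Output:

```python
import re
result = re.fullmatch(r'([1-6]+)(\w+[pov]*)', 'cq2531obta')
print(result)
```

For `fullmatch`, every character of the input must be accounted for by the pattern.
Here the string isn't matched end-to-end, so the call returns None.

None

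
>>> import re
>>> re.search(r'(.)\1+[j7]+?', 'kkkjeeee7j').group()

'kkkj'

`\1` has to match the exact text group 1 already captured.
`re.search` tries every starting position until one works.
The match spans [0:4] → 'kkkj'.
Captured: group 1 = 'k'.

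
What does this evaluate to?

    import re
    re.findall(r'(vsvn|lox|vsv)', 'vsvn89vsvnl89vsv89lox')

['vsvn', 'vsvn', 'vsv', 'lox']

Alternation isn't longest-match — the leftmost alternative that fits at this position is chosen.
Matches: at [0:4] match 'vsvn', group 1 = 'vsvn'; at [6:10] match 'vsvn', group 1 = 'vsvn'; at [13:16] match 'vsv', group 1 = 'vsv'; at [18:21] match 'lox', group 1 = 'lox'.
One capturing group, so `findall` returns just the captured substring from each match — 4 in all.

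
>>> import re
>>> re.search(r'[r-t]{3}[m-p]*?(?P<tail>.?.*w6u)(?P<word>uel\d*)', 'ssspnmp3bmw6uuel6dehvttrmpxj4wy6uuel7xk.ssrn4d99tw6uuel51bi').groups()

('pnmp3bmw6uuel6dehvttrmpxj4wy6uuel7xk.ssrn4d99tw6u', 'uel51')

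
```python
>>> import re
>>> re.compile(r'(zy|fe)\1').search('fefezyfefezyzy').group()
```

The backreference `\1` re-matches whatever the first group consumed, character for character.
Unlike `match`, `search` isn't anchored — it looks for the pattern anywhere in the string.
The match spans [0:4] → 'fefe'.
Captured: group 1 = 'fe'.

'fefe'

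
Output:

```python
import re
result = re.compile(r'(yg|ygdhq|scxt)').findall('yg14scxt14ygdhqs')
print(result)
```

['yg', 'scxt', 'yg']

Alternation tries branches left to right and keeps the first one that lets the overall match succeed at that position.
Scanning left to right: at [0:2] match 'yg', group 1 = 'yg'; at [4:8] match 'scxt', group 1 = 'scxt'; at [10:12] match 'yg', group 1 = 'yg'.
`findall` collects group 1 from each match (3 total).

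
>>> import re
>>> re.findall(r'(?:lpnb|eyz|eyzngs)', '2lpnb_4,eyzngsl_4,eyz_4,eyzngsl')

Branches in `(...|...)` are attempted left-to-right; the first branch that allows the whole pattern to succeed is taken.
Walking the string: at [1:5] → 'lpnb'; at [8:11] → 'eyz'; at [18:21] → 'eyz'; at [24:27] → 'eyz'.
`findall` yields the raw match text (4 of them) because the pattern has no groups.

['lpnb', 'eyz', 'eyz', 'eyz']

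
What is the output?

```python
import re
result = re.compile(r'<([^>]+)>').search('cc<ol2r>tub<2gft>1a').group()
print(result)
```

<ol2r>

`search` walks the string left to right and returns the first match it finds.
The match spans [2:8] → '<ol2r>'.
Captured: group 1 = 'ol2r'.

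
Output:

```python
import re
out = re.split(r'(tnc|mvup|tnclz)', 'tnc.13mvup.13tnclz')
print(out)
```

['', 'tnc', '.13', 'mvup', '.13', 'tnc', 'lz']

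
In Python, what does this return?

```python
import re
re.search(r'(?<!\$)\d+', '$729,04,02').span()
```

Because the assertion is negative and zero-width, positions next to the forbidden text are skipped.
`search` walks the string left to right and returns the first match it finds.
The match spans [2:4] → '29'.

(2, 4)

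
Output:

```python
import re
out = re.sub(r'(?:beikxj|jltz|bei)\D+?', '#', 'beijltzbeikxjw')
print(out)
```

Alternation tries branches left to right and keeps the first one that lets the overall match succeed at that position.
Every occurrence is swapped for '#'.

#ltz#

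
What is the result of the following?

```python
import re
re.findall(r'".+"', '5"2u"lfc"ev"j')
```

With no groups in the pattern, `findall` gives back each whole match — 1 here.

['"2u"lfc"ev"']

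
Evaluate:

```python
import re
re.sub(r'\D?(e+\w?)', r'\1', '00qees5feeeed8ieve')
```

'00ees5eeeed8eve'

Each match is replaced using the text its own group 1 captured.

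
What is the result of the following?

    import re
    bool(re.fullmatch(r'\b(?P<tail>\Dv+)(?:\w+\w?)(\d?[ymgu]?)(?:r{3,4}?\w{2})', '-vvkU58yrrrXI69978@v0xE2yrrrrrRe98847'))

False

The pattern matches a word boundary (`\b`, zero-width); then a non-digit, then one or more of a literal 'v' (captured as 'tail'); then one or more of a word character, then optionally a word character (non-capturing group); then optionally a digit, then optionally one of [ymgu] (captured); then 3 to 4 of the literal 'r' (lazy), then exactly 2 of a word character (non-capturing group).
`re.fullmatch` requires the pattern to consume the entire string.
Here the string isn't matched end-to-end, so the call returns None, and `bool(None)` is False.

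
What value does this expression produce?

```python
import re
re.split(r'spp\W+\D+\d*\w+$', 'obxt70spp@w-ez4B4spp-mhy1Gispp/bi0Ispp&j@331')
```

['obxt70spp@w-ez4B4spp-mhy1Gispp/bi0I', '']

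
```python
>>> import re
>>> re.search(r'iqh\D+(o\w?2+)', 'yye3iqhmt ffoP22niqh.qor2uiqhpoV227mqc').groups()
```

The pattern matches the literal 'iqh', then one or more of a non-digit; then a literal 'o', then optionally a word character, then one or more of the literal '2' (captured).
Unlike `match`, `search` isn't anchored — it looks for the pattern anywhere in the string.
The match spans [4:16] → 'iqhmt ffoP22'.
Captured: group 1 = 'oP22'.

('oP22',)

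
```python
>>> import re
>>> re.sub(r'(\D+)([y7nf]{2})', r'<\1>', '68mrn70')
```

'68<mr>0'

The pattern matches one or more of a non-digit (captured); then exactly 2 of one of [y7nf] (captured).
Matches: at [2:6] → 'mrn7'.
The replacement refers to a captured group, so each match is rewritten using its own captured text.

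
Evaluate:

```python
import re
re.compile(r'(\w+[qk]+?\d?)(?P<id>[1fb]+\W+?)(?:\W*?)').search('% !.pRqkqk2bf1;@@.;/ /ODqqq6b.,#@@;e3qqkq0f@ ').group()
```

'pRqkqk2bf1;'

The `?` after the quantifier makes it lazy — it takes as little as possible before letting the rest of the pattern try.
The match spans [4:15] → 'pRqkqk2bf1;'.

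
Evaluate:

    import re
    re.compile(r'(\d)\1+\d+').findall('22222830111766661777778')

['2']

`\1` has to match the exact text group 1 already captured.
Scanning left to right: at [0:23] match '22222830111766661777778', group 1 = '2'.
One capturing group, so `findall` returns just the captured substring from the one match — 1 in all.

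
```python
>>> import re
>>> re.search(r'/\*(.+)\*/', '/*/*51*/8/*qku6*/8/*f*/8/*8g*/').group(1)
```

'/*51*/8/*qku6*/8/*f*/8/*8g'

The match spans [0:30] → '/*/*51*/8/*qku6*/8/*f*/8/*8g*/'.
Captured: group 1 = '/*51*/8/*qku6*/8/*f*/8/*8g'.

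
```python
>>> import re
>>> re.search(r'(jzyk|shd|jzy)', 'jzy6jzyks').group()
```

`re.search` scans for the first position where the pattern succeeds.
The match spans [0:3] → 'jzy'.
Captured: group 1 = 'jzy'.

'jzy'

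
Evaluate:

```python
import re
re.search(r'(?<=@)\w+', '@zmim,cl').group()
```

'zmim'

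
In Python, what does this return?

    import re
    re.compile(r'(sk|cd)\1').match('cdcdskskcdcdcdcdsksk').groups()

('cd',)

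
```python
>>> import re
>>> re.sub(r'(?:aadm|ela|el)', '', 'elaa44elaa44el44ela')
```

'a44a4444'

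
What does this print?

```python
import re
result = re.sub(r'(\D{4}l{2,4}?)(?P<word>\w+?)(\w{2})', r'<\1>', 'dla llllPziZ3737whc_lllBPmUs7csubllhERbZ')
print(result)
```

This matches exactly 4 of a non-digit, then 2 to 4 of a literal 'l' (lazy) (captured); then one or more of a word character (lazy) (captured as 'word'); then exactly 2 of a word character (captured).
With the lazy modifier that quantifier settles for the fewest repetitions that let the rest of the pattern succeed (the atoms after it are unaffected and can still be greedy).
Matches: at [0:9] → 'dla llllP'; at [16:25] → 'whc_lllBP'; at [29:38] → 'csubllhER'.
Each match is replaced using the text its own group 1 captured.

<dla ll>ziZ3737<whc_ll>mUs7<csubll>bZ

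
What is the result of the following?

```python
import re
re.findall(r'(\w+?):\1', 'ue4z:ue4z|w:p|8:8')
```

A backreference is literal: `\1` must see the identical characters the first group matched.
Matches: at [0:9] match 'ue4z:ue4z', group 1 = 'ue4z'; at [14:17] match '8:8', group 1 = '8'.
One capturing group, so `findall` returns just the captured substring from each match — 2 in all.

['ue4z', '8']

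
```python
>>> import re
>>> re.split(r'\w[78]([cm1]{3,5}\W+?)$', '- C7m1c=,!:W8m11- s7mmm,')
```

['- C7m1c=,!:W8m11- ', 'mmm,', '']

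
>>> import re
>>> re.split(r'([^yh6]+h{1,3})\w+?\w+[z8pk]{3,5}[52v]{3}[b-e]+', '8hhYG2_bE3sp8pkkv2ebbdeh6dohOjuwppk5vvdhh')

['', '8hh', 'hh']

The pattern matches one or more of any character except [yh6], then 1 to 3 of the literal 'h' (captured); then one or more of a word character (lazy); then one or more of a word character; then 3 to 5 of one of [z8pk], then exactly 3 of one of [52v], then one or more of a character in [b-e].
Matches to split on: at [0:39] → '8hhYG2_bE3sp8pkkv2ebbdeh6dohOjuwppk5vvd'.
Because the pattern has a capturing group, `split` also inserts each captured text between the pieces.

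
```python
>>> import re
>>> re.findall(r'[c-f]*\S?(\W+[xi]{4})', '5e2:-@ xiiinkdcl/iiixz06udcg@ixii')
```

Pattern: zero or more of a character in [c-f], then optionally a non-whitespace character; then one or more of a non-word character, then exactly 4 of one of [xi] (captured).
Matches: at [1:11] match 'e2:-@ xiii', group 1 = ':-@ xiii'; at [13:21] match 'dcl/iiix', group 1 = '/iiix'; at [25:33] match 'dcg@ixii', group 1 = '@ixii'.
One capturing group, so `findall` returns just the captured substring from each match — 3 in all.

[':-@ xiii', '/iiix', '@ixii']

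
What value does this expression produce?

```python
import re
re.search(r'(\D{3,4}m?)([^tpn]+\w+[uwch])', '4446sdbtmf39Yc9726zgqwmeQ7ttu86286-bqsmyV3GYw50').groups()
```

('sdbtm', 'f39Yc9726zgqwmeQ7ttu')

The match spans [4:29] → 'sdbtmf39Yc9726zgqwmeQ7ttu'.
Captured: group 1 = 'sdbtm', group 2 = 'f39Yc9726zgqwmeQ7ttu'.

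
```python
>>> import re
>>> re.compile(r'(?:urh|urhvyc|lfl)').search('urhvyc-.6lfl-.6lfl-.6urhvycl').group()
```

'urh'

Branches in `(...|...)` are attempted left-to-right; the first branch that allows the whole pattern to succeed is taken.
`search` walks the string left to right and returns the first match it finds.
The match spans [0:3] → 'urh'.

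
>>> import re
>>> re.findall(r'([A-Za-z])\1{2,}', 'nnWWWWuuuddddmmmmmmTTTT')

['W', 'u', 'd', 'm', 'T']

After group 1 captures some text, `\1` only succeeds where that same text appears again.
Walking the string: at [2:6] match 'WWWW', group 1 = 'W'; at [6:9] match 'uuu', group 1 = 'u'; at [9:13] match 'dddd', group 1 = 'd'; at [13:19] match 'mmmmmm', group 1 = 'm'; at [19:23] match 'TTTT', group 1 = 'T'.
`findall` collects group 1 from each match (5 total).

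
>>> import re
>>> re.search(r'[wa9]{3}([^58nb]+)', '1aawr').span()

(1, 5)

Pattern: exactly 3 of one of [wa9]; then one or more of any character except [58nb] (captured).
The match spans [1:5] → 'aawr'.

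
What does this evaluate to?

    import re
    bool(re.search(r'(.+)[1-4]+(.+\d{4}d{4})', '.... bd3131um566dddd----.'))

The pattern matches one or more of any character (captured); then one or more of a character in [1-4]; then one or more of any character, then exactly 4 of a digit, then exactly 4 of the literal 'd' (captured).
Here the pattern never matches, so the call returns None, and `bool(None)` is False.

False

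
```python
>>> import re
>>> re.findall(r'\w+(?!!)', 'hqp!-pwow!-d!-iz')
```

['hq', 'pwo', 'iz']

Because the assertion is negative and zero-width, positions next to the forbidden text are skipped.
Matches: at [0:2] → 'hq'; at [5:8] → 'pwo'; at [14:16] → 'iz'.
No capturing groups, so `findall` returns the 3 full match strings.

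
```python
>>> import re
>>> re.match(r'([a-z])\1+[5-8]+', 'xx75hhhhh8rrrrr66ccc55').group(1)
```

`\1` has to match the exact text group 1 already captured.
`re.match` only tries the pattern at the start of the string.
The match spans [0:4] → 'xx75'.
Captured: group 1 = 'x'.

'x'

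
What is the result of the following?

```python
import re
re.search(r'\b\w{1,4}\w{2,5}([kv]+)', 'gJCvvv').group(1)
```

The match spans [0:6] → 'gJCvvv'.
Captured: group 1 = 'v'.

'v'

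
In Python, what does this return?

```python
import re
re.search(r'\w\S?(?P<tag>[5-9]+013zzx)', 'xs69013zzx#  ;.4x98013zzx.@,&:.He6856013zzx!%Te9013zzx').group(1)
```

The pattern matches a word character, then optionally a non-whitespace character; then one or more of a character in [5-9], then the literal '013', then the literal 'zzx' (captured as 'tag').
`search` walks the string left to right and returns the first match it finds.
The match spans [0:10] → 'xs69013zzx'.
Captured: group 1 = '69013zzx'.

'69013zzx'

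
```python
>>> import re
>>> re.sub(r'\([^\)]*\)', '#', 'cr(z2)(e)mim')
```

Matches: at [2:6] → '(z2)'; at [6:9] → '(e)'.
Each match is replaced by '#'.

'cr##mim'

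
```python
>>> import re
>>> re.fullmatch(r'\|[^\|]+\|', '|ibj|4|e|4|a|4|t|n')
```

None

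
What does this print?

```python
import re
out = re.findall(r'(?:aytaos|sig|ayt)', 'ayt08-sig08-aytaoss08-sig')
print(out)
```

Alternation tries branches left to right and keeps the first one that lets the overall match succeed at that position.
Walking the string: at [0:3] → 'ayt'; at [6:9] → 'sig'; at [12:18] → 'aytaos'; at [22:25] → 'sig'.
Since nothing is captured, `findall` lists the 4 matched substrings directly.

['ayt', 'sig', 'aytaos', 'sig']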